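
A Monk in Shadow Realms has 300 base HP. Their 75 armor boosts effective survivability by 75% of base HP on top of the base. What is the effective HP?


EHP = 300 * (1 + 75/100)
= 300 * (1 + 0.75)
= 300 * 1.75
= 525.0

525.0 EHP


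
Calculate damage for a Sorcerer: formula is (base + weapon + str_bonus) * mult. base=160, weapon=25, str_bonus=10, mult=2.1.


Sum base + weapon + str = 160 + 25 + 10 = 195
Multiply by 2.1:
195 * 2.1 = 409.5

409.5 damage


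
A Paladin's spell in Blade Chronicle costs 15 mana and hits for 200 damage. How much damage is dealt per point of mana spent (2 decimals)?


Efficiency = damage / mana
= 200 / 15
= 13.33

13.33 dmg/mana


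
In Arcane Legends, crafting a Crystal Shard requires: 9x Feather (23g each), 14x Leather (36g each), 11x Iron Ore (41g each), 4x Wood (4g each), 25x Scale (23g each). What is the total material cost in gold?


Cost breakdown:
  Feather: 9 * 23 = 207
  Leather: 14 * 36 = 504
  Iron Ore: 11 * 41 = 451
  Wood: 4 * 4 = 16
  Scale: 25 * 23 = 575
Total = 207 + 504 + 451 + 16 + 575 = 1753

1753 gold


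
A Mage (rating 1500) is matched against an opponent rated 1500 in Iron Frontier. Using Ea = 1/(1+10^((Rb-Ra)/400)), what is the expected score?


Elo expected score: Ea = 1/(1 + 10^((Rb-Ra)/400))
Rb - Ra = 1500 - 1500 = 0
(Rb-Ra)/400 = 0/400 = 0.0
10^0.0 = 1.0
Ea = 1/(1 + 1.0) = 1/2.0 = 0.5000

0.5000


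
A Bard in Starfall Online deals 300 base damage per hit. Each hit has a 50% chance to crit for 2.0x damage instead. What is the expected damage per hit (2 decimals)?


E[dmg] = base * (1 + crit_chance * (crit_mult - 1))
cc as decimal = 50/100 = 0.5
cm - 1 = 2.0 - 1 = 1.0
Bonus factor = 0.5 * 1.0 = 0.5
Total multiplier = 1 + 0.5 = 1.5
Expected damage = 300 * 1.5 = 450.00

450.00 damage


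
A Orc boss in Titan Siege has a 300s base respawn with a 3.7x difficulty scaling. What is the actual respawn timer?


Respawn time = base * multiplier
= 300 * 3.7
= 1110.0 seconds

1110.0 seconds


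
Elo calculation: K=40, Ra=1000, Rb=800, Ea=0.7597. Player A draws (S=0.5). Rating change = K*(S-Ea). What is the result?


Elo update: delta = K * (S - Ea), where S = 0.5 (draws)
S - Ea = 0.5 - 0.7597 = -0.2597
Rating change = 40 * -0.2597
= -10.39

-10.39 rating points


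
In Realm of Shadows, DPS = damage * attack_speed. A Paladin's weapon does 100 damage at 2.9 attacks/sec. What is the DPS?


DPS = damage * attack_speed
= 100 * 2.9
= 290.0

290.0 DPS


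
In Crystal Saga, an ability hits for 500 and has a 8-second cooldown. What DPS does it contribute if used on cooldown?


DPS = damage / cooldown
= 500 / 8
= 62.50

62.50 DPS


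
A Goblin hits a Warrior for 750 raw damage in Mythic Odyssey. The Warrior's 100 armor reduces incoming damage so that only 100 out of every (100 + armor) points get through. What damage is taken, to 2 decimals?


actual = 750 * 100 / (100 + 100)
= 750 * 100 / 200
= 75000 / 200
= 375.00

375.00 damage


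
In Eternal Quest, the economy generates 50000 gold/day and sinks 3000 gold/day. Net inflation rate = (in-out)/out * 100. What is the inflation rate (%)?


Net gold = 50000 - 3000 = 47000
Inflation rate = net / sunk * 100 = 47000 / 3000 * 100
= 15.666667 * 100
= 1566.67%

1566.67%


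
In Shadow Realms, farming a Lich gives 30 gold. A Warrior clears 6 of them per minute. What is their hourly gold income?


Gold per minute = 30 * 6 = 180
Gold per hour = 180 * 60 = 10800

10800 gold/hour


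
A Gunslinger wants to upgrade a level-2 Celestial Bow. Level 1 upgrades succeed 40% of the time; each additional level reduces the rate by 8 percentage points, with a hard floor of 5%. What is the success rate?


raw_rate = 40 - 8 * (2 - 1)
= 40 - 8 * 1
= 40 - 8
= 32
Apply floor: max(32, 5) = 32%

32%


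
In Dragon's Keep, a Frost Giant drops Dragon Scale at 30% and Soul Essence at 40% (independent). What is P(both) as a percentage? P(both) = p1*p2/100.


For independent events, P(both) = P(A) * P(B)
= 30% * 40%
= 1200 / 100 %
= 12.0%

12.0%


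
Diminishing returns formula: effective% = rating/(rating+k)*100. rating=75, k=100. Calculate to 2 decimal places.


effective% = rating / (rating + k) * 100
= 75 / (75 + 100) * 100
= 75 / 175 * 100
= 0.428571 * 100
= 42.86%

42.86%


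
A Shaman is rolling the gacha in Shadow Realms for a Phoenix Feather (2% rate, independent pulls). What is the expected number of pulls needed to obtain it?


Expected pulls for a geometric distribution = 1/p = 100 / rate%
= 100 / 2
= 50.0

50.0 pulls


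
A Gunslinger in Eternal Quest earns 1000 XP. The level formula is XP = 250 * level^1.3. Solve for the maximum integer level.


XP = 250 * level^1.3, so level = (XP / 250)^(1/1.3)
= (1000 / 250)^(1/1.3)
= 4.0^0.7692
= 2.9048
Floor: level = 2

level 2


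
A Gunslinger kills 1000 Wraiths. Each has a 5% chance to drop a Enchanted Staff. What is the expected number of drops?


Expected drops = kills * (drop_rate / 100)
= 1000 * (5 / 100)
= 1000 * 0.05
= 50.0

50.0 drops


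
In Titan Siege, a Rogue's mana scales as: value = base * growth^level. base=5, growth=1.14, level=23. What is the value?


value = base * growth^level
= 5 * 1.14^23
= 5 * 20.361585
= 101.81

101.81 mana


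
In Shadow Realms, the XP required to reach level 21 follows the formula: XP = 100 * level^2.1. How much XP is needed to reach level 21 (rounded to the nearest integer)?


XP = 100 * level^2.1
Substitute level = 21:
XP = 100 * 21^2.1
= 100 * 597.944
= 59794

59794 XP


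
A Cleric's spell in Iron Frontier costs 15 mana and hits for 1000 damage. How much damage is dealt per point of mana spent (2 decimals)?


Efficiency = damage / mana
= 1000 / 15
= 66.67

66.67 dmg/mana


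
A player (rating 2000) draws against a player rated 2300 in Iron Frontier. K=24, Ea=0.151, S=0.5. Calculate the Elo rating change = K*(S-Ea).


Elo update: delta = K * (S - Ea), where S = 0.5 (draws)
S - Ea = 0.5 - 0.151 = 0.349
Rating change = 24 * 0.349
= 8.38

8.38 rating points


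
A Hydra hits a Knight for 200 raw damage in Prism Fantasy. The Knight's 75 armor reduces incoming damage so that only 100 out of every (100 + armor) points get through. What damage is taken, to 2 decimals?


actual = 200 * 100 / (100 + 75)
= 200 * 100 / 175
= 20000 / 175
= 114.29

114.29 damage


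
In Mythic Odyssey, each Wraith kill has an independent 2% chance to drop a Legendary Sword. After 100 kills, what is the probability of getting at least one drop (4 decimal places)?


P(at least one) = 1 - P(none) = 1 - (1-p)^n
p = 2/100 = 0.02
1 - p = 0.98
(1 - p)^100 = 0.98^100 = 0.132620
P(at least one) = 1 - 0.132620 = 0.8674

0.8674


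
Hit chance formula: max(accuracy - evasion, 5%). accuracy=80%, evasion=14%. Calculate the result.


accuracy - evasion = 80 - 14 = 66
Apply floor: max(66, 5) = 66
Hit chance = 66%

66%


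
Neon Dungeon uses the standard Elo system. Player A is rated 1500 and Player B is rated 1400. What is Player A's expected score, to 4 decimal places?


Elo expected score: Ea = 1/(1 + 10^((Rb-Ra)/400))
Rb - Ra = 1400 - 1500 = -100
(Rb-Ra)/400 = -100/400 = -0.25
10^-0.25 = 0.562341
Ea = 1/(1 + 0.562341) = 1/1.562341 = 0.6401

0.6401


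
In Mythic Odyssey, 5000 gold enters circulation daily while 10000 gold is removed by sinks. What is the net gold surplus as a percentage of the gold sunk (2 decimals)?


Net gold = 5000 - 10000 = -5000
Inflation rate = net / sunk * 100 = -5000 / 10000 * 100
= -0.5 * 100
= -50.00%

-50.00%


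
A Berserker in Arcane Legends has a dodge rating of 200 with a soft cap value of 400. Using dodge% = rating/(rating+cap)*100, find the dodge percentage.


dodge% = 200 / (200 + 400) * 100
= 200 / 600 * 100
= 0.333333 * 100
= 33.33%

33.33%


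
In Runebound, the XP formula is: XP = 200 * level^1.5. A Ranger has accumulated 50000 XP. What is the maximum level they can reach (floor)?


XP = 200 * level^1.5, so level = (XP / 200)^(1/1.5)
= (50000 / 200)^(1/1.5)
= 250.0^0.6667
= 39.685
Floor: level = 39

level 39


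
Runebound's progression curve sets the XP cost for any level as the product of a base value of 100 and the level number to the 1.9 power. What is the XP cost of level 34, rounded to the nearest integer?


XP = 100 * level^1.9
Substitute level = 34:
XP = 100 * 34^1.9
= 100 * 812.4749
= 81247

81247 XP


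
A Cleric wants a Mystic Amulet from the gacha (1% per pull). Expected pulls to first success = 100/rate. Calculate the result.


Expected pulls for a geometric distribution = 1/p = 100 / rate%
= 100 / 1
= 100.0

100.0 pulls


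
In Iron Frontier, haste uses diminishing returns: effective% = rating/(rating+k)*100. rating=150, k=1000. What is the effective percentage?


effective% = rating / (rating + k) * 100
= 150 / (150 + 1000) * 100
= 150 / 1150 * 100
= 0.130435 * 100
= 13.04%

13.04%


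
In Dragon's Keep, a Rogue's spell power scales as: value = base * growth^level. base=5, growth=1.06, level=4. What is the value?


value = base * growth^level
= 5 * 1.06^4
= 5 * 1.262477
= 6.31

6.31 spell power


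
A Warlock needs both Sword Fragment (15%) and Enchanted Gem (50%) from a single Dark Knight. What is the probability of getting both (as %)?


For independent events, P(both) = P(A) * P(B)
= 15% * 50%
= 750 / 100 %
= 7.5%

7.5%


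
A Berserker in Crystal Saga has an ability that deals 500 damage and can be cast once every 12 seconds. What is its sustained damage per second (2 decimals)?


DPS = damage / cooldown
= 500 / 12
= 41.67

41.67 DPS


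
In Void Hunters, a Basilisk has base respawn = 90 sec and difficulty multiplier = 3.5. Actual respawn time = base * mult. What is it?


Respawn time = base * multiplier
= 90 * 3.5
= 315.0 seconds

315.0 seconds


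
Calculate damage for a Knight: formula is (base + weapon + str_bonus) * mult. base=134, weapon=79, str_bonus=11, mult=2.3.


Sum base + weapon + str = 134 + 79 + 11 = 224
Multiply by 2.3:
224 * 2.3 = 515.2

515.2 damage


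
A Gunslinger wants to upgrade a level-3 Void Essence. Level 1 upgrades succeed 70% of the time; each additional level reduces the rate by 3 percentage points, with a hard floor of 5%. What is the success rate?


raw_rate = 70 - 3 * (3 - 1)
= 70 - 3 * 2
= 70 - 6
= 64
Apply floor: max(64, 5) = 64%

64%


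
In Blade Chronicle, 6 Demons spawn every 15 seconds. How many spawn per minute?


Spawns per minute = count * (60 / interval)
= 6 * (60 / 15)
= 6 * 4.0
= 24.0

24.0 per minute


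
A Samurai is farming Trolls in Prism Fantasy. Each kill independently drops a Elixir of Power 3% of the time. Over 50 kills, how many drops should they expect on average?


Expected drops = kills * (drop_rate / 100)
= 50 * (3 / 100)
= 50 * 0.03
= 1.5

1.5 drops


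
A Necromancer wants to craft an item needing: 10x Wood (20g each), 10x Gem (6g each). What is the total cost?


Cost breakdown:
  Wood: 10 * 20 = 200
  Gem: 10 * 6 = 60
Total = 200 + 60 = 260

260 gold


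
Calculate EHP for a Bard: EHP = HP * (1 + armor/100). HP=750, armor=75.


EHP = 750 * (1 + 75/100)
= 750 * (1 + 0.75)
= 750 * 1.75
= 1312.5

1312.5 EHP


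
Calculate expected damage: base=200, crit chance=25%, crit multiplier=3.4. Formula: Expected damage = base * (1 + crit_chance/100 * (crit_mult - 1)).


E[dmg] = base * (1 + crit_chance * (crit_mult - 1))
cc as decimal = 25/100 = 0.25
cm - 1 = 3.4 - 1 = 2.4
Bonus factor = 0.25 * 2.4 = 0.6
Total multiplier = 1 + 0.6 = 1.6
Expected damage = 200 * 1.6 = 320.00

320.00 damage


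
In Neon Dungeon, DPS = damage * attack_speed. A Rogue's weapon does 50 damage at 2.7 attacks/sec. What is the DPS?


DPS = damage * attack_speed
= 50 * 2.7
= 135.0

135.0 DPS


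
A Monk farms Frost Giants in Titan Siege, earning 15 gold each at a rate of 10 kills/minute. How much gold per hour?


Gold per minute = 15 * 10 = 150
Gold per hour = 150 * 60 = 9000

9000 gold/hour


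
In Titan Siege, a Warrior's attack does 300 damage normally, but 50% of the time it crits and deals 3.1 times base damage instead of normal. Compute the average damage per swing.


E[dmg] = base * (1 + crit_chance * (crit_mult - 1))
cc as decimal = 50/100 = 0.5
cm - 1 = 3.1 - 1 = 2.1
Bonus factor = 0.5 * 2.1 = 1.05
Total multiplier = 1 + 1.05 = 2.05
Expected damage = 300 * 2.05 = 615.00

615.00 damage


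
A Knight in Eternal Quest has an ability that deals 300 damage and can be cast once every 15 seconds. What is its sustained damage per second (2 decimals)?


DPS = damage / cooldown
= 300 / 15
= 20.00

20.00 DPS


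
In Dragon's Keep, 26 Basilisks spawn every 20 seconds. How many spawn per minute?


Spawns per minute = count * (60 / interval)
= 26 * (60 / 20)
= 26 * 3.0
= 78.0

78.0 per minute


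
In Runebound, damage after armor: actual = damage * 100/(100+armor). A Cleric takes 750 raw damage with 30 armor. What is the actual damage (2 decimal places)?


actual = 750 * 100 / (100 + 30)
= 750 * 100 / 130
= 75000 / 130
= 576.92

576.92 damage


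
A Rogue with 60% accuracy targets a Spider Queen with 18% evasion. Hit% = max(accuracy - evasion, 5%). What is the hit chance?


accuracy - evasion = 60 - 18 = 42
Apply floor: max(42, 5) = 42
Hit chance = 42%

42%


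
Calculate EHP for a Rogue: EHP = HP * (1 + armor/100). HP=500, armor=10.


EHP = 500 * (1 + 10/100)
= 500 * (1 + 0.1)
= 500 * 1.1
= 550.0

550.0 EHP


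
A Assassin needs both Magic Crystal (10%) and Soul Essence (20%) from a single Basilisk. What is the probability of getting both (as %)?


For independent events, P(both) = P(A) * P(B)
= 10% * 20%
= 200 / 100 %
= 2.0%

2.0%


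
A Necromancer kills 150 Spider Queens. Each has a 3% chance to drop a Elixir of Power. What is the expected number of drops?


Expected drops = kills * (drop_rate / 100)
= 150 * (3 / 100)
= 150 * 0.03
= 4.5

4.5 drops


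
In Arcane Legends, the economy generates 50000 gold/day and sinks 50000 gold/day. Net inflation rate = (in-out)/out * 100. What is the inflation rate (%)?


Net gold = 50000 - 50000 = 0
Inflation rate = net / sunk * 100 = 0 / 50000 * 100
= 0.0 * 100
= 0.00%

0.00%


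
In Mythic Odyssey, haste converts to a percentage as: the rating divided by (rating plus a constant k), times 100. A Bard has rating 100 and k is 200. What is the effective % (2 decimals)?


effective% = rating / (rating + k) * 100
= 100 / (100 + 200) * 100
= 100 / 300 * 100
= 0.333333 * 100
= 33.33%

33.33%


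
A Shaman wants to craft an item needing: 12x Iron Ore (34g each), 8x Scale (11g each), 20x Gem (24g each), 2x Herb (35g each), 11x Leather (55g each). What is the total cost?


Cost breakdown:
  Iron Ore: 12 * 34 = 408
  Scale: 8 * 11 = 88
  Gem: 20 * 24 = 480
  Herb: 2 * 35 = 70
  Leather: 11 * 55 = 605
Total = 408 + 88 + 480 + 70 + 605 = 1651

1651 gold


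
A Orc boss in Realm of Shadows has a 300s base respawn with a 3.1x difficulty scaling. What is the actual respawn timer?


Respawn time = base * multiplier
= 300 * 3.1
= 930.0 seconds

930.0 seconds


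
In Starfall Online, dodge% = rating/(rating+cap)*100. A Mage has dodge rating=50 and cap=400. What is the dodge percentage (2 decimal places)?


dodge% = 50 / (50 + 400) * 100
= 50 / 450 * 100
= 0.111111 * 100
= 11.11%

11.11%


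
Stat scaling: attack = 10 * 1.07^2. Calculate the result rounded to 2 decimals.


value = base * growth^level
= 10 * 1.07^2
= 10 * 1.1449
= 11.45

11.45 attack


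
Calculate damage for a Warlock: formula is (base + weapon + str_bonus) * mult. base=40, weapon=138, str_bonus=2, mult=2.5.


Sum base + weapon + str = 40 + 138 + 2 = 180
Multiply by 2.5:
180 * 2.5 = 450.0

450.0 damage


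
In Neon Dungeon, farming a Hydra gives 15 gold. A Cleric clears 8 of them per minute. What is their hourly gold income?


Gold per minute = 15 * 8 = 120
Gold per hour = 120 * 60 = 7200

7200 gold/hour


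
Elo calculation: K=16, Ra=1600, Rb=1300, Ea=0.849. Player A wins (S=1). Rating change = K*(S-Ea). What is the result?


Elo update: delta = K * (S - Ea), where S = 1 (wins)
S - Ea = 1 - 0.849 = 0.151
Rating change = 16 * 0.151
= 2.42

2.42 rating points


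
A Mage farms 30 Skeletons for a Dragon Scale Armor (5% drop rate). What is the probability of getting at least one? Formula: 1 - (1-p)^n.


P(at least one) = 1 - P(none) = 1 - (1-p)^n
p = 5/100 = 0.05
1 - p = 0.95
(1 - p)^30 = 0.95^30 = 0.214639
P(at least one) = 1 - 0.214639 = 0.7854

0.7854


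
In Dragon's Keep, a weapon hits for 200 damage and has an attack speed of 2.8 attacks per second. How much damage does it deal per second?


DPS = damage * attack_speed
= 200 * 2.8
= 560.0

560.0 DPS


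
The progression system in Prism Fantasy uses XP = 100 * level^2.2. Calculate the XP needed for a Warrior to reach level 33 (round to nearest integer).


XP = 100 * level^2.2
Substitute level = 33:
XP = 100 * 33^2.2
= 100 * 2191.4455
= 219145

219145 XP


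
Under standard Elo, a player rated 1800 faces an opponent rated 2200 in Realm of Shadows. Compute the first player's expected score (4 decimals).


Elo expected score: Ea = 1/(1 + 10^((Rb-Ra)/400))
Rb - Ra = 2200 - 1800 = 400
(Rb-Ra)/400 = 400/400 = 1.0
10^1.0 = 10.0
Ea = 1/(1 + 10.0) = 1/11.0 = 0.0909

0.0909


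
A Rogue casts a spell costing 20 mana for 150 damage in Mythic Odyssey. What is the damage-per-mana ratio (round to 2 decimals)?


Efficiency = damage / mana
= 150 / 20
= 7.50

7.50 dmg/mana


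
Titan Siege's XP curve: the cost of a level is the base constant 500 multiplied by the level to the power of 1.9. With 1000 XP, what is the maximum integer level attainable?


XP = 500 * level^1.9, so level = (XP / 500)^(1/1.9)
= (1000 / 500)^(1/1.9)
= 2.0^0.5263
= 1.4402
Floor: level = 1

level 1


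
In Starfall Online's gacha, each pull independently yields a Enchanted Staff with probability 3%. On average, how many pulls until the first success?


Expected pulls for a geometric distribution = 1/p = 100 / rate%
= 100 / 3
= 33.33

33.33 pulls


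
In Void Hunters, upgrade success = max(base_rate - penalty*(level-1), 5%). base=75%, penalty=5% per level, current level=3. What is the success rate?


raw_rate = 75 - 5 * (3 - 1)
= 75 - 5 * 2
= 75 - 10
= 65
Apply floor: max(65, 5) = 65%

65%


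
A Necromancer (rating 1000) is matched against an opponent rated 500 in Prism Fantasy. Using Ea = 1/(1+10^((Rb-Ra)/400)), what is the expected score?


Elo expected score: Ea = 1/(1 + 10^((Rb-Ra)/400))
Rb - Ra = 500 - 1000 = -500
(Rb-Ra)/400 = -500/400 = -1.25
10^-1.25 = 0.056234
Ea = 1/(1 + 0.056234) = 1/1.056234 = 0.9468

0.9468


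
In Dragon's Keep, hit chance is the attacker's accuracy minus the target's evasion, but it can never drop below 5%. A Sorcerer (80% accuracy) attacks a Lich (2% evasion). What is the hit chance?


accuracy - evasion = 80 - 2 = 78
Apply floor: max(78, 5) = 78
Hit chance = 78%

78%


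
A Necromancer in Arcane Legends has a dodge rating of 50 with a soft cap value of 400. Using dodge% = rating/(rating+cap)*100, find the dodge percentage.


dodge% = 50 / (50 + 400) * 100
= 50 / 450 * 100
= 0.111111 * 100
= 11.11%

11.11%


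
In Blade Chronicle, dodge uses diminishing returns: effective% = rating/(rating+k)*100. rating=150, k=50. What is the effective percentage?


effective% = rating / (rating + k) * 100
= 150 / (150 + 50) * 100
= 150 / 200 * 100
= 0.75 * 100
= 75.00%

75.00%


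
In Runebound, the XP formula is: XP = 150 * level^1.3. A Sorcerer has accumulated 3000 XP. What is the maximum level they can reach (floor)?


XP = 150 * level^1.3, so level = (XP / 150)^(1/1.3)
= (3000 / 150)^(1/1.3)
= 20.0^0.7692
= 10.0183
Floor: level = 10

level 10


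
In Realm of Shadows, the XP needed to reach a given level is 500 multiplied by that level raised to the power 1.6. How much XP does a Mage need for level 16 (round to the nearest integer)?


XP = 500 * level^1.6
Substitute level = 16:
XP = 500 * 16^1.6
= 500 * 84.4485
= 42224

42224 XP


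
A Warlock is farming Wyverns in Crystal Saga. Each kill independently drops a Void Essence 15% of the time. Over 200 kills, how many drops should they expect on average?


Expected drops = kills * (drop_rate / 100)
= 200 * (15 / 100)
= 200 * 0.15
= 30.0

30.0 drops


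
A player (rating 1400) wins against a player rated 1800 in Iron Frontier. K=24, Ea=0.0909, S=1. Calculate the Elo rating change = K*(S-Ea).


Elo update: delta = K * (S - Ea), where S = 1 (wins)
S - Ea = 1 - 0.0909 = 0.9091
Rating change = 24 * 0.9091
= 21.82

21.82 rating points


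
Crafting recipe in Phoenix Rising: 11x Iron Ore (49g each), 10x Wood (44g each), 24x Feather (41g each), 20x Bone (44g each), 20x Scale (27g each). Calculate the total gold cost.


Cost breakdown:
  Iron Ore: 11 * 49 = 539
  Wood: 10 * 44 = 440
  Feather: 24 * 41 = 984
  Bone: 20 * 44 = 880
  Scale: 20 * 27 = 540
Total = 539 + 440 + 984 + 880 + 540 = 3383

3383 gold


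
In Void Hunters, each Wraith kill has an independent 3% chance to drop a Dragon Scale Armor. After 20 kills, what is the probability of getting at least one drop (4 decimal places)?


P(at least one) = 1 - P(none) = 1 - (1-p)^n
p = 3/100 = 0.03
1 - p = 0.97
(1 - p)^20 = 0.97^20 = 0.543794
P(at least one) = 1 - 0.543794 = 0.4562

0.4562


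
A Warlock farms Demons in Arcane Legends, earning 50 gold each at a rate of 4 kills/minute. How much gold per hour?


Gold per minute = 50 * 4 = 200
Gold per hour = 200 * 60 = 12000

12000 gold/hour


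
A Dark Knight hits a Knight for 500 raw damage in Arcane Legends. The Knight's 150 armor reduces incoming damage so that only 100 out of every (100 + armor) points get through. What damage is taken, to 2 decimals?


actual = 500 * 100 / (100 + 150)
= 500 * 100 / 250
= 50000 / 250
= 200.00

200.00 damage


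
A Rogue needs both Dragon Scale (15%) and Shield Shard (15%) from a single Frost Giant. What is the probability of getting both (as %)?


For independent events, P(both) = P(A) * P(B)
= 15% * 15%
= 225 / 100 %
= 2.25%

2.25%


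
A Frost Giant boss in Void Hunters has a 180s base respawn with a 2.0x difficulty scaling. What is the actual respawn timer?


Respawn time = base * multiplier
= 180 * 2.0
= 360.0 seconds

360.0 seconds


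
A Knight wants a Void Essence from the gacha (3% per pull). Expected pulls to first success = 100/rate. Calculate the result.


Expected pulls for a geometric distribution = 1/p = 100 / rate%
= 100 / 3
= 33.33

33.33 pulls


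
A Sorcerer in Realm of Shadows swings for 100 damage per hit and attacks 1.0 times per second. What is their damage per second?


DPS = damage * attack_speed
= 100 * 1.0
= 100.0

100.0 DPS


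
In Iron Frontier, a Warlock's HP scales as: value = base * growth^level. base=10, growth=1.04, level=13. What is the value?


value = base * growth^level
= 10 * 1.04^13
= 10 * 1.665074
= 16.65

16.65 HP


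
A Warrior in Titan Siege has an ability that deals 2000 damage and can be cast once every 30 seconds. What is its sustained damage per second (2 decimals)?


DPS = damage / cooldown
= 2000 / 30
= 66.67

66.67 DPS


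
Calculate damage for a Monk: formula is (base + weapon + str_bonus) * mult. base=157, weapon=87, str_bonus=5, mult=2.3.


Sum base + weapon + str = 157 + 87 + 5 = 249
Multiply by 2.3:
249 * 2.3 = 572.7

572.7 damage


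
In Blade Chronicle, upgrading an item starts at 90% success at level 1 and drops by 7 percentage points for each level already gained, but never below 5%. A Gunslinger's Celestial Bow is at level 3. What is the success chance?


raw_rate = 90 - 7 * (3 - 1)
= 90 - 7 * 2
= 90 - 14
= 76
Apply floor: max(76, 5) = 76%

76%


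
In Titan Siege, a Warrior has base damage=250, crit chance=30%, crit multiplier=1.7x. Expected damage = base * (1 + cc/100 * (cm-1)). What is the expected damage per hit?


E[dmg] = base * (1 + crit_chance * (crit_mult - 1))
cc as decimal = 30/100 = 0.3
cm - 1 = 1.7 - 1 = 0.7
Bonus factor = 0.3 * 0.7 = 0.21
Total multiplier = 1 + 0.21 = 1.21
Expected damage = 250 * 1.21 = 302.50

302.50 damage


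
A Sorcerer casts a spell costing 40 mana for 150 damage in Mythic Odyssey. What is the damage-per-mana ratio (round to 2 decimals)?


Efficiency = damage / mana
= 150 / 40
= 3.75

3.75 dmg/mana


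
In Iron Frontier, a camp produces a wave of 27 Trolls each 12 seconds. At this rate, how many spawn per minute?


Spawns per minute = count * (60 / interval)
= 27 * (60 / 12)
= 27 * 5.0
= 135.0

135.0 per minute


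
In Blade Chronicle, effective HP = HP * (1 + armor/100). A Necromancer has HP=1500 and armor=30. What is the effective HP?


EHP = 1500 * (1 + 30/100)
= 1500 * (1 + 0.3)
= 1500 * 1.3
= 1950.0

1950.0 EHP


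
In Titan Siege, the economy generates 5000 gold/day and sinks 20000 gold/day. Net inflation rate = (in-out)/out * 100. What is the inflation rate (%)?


Net gold = 5000 - 20000 = -15000
Inflation rate = net / sunk * 100 = -15000 / 20000 * 100
= -0.75 * 100
= -75.00%

-75.00%


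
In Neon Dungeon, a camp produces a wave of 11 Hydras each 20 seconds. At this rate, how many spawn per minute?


Spawns per minute = count * (60 / interval)
= 11 * (60 / 20)
= 11 * 3.0
= 33.0

33.0 per minute


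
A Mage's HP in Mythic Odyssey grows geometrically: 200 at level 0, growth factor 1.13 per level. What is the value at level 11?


value = base * growth^level
= 200 * 1.13^11
= 200 * 3.835861
= 767.17

767.17 HP


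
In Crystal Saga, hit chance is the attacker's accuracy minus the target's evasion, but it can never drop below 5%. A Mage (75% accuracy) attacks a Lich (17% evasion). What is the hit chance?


accuracy - evasion = 75 - 17 = 58
Apply floor: max(58, 5) = 58
Hit chance = 58%

58%


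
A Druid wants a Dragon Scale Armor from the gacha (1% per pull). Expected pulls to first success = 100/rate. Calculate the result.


Expected pulls for a geometric distribution = 1/p = 100 / rate%
= 100 / 1
= 100.0

100.0 pulls


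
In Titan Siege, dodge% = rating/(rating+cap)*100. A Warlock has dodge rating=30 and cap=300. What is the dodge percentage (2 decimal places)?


dodge% = 30 / (30 + 300) * 100
= 30 / 330 * 100
= 0.090909 * 100
= 9.09%

9.09%


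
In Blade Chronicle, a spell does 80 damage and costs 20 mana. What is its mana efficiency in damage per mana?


Efficiency = damage / mana
= 80 / 20
= 4.00

4.00 dmg/mana


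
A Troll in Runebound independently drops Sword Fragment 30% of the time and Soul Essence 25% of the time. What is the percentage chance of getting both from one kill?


For independent events, P(both) = P(A) * P(B)
= 30% * 25%
= 750 / 100 %
= 7.5%

7.5%


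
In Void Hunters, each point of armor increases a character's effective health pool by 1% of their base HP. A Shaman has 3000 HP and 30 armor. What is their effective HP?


EHP = 3000 * (1 + 30/100)
= 3000 * (1 + 0.3)
= 3000 * 1.3
= 3900.0

3900.0 EHP


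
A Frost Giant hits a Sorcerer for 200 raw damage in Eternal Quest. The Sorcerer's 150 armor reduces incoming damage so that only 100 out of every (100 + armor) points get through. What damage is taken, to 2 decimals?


actual = 200 * 100 / (100 + 150)
= 200 * 100 / 250
= 20000 / 250
= 80.00

80.00 damage


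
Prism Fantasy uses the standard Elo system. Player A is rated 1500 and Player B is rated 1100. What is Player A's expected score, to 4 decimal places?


Elo expected score: Ea = 1/(1 + 10^((Rb-Ra)/400))
Rb - Ra = 1100 - 1500 = -400
(Rb-Ra)/400 = -400/400 = -1.0
10^-1.0 = 0.1
Ea = 1/(1 + 0.1) = 1/1.1 = 0.9091

0.9091


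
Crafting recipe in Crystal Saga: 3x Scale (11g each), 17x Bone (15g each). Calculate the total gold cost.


Cost breakdown:
  Scale: 3 * 11 = 33
  Bone: 17 * 15 = 255
Total = 33 + 255 = 288

288 gold


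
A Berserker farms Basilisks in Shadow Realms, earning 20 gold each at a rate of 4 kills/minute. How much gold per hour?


Gold per minute = 20 * 4 = 80
Gold per hour = 80 * 60 = 4800

4800 gold/hour


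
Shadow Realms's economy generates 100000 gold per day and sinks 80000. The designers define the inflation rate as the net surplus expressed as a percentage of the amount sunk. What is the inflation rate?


Net gold = 100000 - 80000 = 20000
Inflation rate = net / sunk * 100 = 20000 / 80000 * 100
= 0.25 * 100
= 25.00%

25.00%


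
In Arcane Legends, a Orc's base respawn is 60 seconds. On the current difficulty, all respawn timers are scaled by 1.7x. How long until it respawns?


Respawn time = base * multiplier
= 60 * 1.7
= 102.0 seconds

102.0 seconds


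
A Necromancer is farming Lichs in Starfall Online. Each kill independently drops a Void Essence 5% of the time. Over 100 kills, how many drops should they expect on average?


Expected drops = kills * (drop_rate / 100)
= 100 * (5 / 100)
= 100 * 0.05
= 5.0

5.0 drops


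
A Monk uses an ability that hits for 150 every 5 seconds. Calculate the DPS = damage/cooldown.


DPS = damage / cooldown
= 150 / 5
= 30.00

30.00 DPS


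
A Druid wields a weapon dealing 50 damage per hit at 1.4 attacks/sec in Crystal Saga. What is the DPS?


DPS = damage * attack_speed
= 50 * 1.4
= 70.0

70.0 DPS


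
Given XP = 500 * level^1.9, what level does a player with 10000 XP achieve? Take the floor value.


XP = 500 * level^1.9, so level = (XP / 500)^(1/1.9)
= (10000 / 500)^(1/1.9)
= 20.0^0.5263
= 4.839
Floor: level = 4

level 4


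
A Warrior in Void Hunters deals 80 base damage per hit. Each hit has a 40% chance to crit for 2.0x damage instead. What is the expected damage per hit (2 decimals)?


E[dmg] = base * (1 + crit_chance * (crit_mult - 1))
cc as decimal = 40/100 = 0.4
cm - 1 = 2.0 - 1 = 1.0
Bonus factor = 0.4 * 1.0 = 0.4
Total multiplier = 1 + 0.4 = 1.4
Expected damage = 80 * 1.4 = 112.00

112.00 damage


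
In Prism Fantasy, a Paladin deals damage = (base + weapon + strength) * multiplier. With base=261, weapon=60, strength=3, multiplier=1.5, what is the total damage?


Sum base + weapon + str = 261 + 60 + 3 = 324
Multiply by 1.5:
324 * 1.5 = 486.0

486.0 damage


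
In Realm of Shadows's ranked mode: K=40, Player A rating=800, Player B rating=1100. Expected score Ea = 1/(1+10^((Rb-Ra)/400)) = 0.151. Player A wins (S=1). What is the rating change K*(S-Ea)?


Elo update: delta = K * (S - Ea), where S = 1 (wins)
S - Ea = 1 - 0.151 = 0.849
Rating change = 40 * 0.849
= 33.96

33.96 rating points


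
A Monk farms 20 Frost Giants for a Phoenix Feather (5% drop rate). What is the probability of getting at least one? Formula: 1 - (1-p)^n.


P(at least one) = 1 - P(none) = 1 - (1-p)^n
p = 5/100 = 0.05
1 - p = 0.95
(1 - p)^20 = 0.95^20 = 0.358486
P(at least one) = 1 - 0.358486 = 0.6415

0.6415


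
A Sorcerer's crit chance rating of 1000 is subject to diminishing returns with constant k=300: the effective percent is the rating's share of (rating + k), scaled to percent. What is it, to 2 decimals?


effective% = rating / (rating + k) * 100
= 1000 / (1000 + 300) * 100
= 1000 / 1300 * 100
= 0.769231 * 100
= 76.92%

76.92%


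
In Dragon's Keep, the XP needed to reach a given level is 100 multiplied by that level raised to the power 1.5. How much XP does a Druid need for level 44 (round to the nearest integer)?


XP = 100 * level^1.5
Substitute level = 44:
XP = 100 * 44^1.5
= 100 * 291.863
= 29186

29186 XP


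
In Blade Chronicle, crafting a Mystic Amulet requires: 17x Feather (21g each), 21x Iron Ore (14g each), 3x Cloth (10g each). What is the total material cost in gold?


Cost breakdown:
  Feather: 17 * 21 = 357
  Iron Ore: 21 * 14 = 294
  Cloth: 3 * 10 = 30
Total = 357 + 294 + 30 = 681

681 gold


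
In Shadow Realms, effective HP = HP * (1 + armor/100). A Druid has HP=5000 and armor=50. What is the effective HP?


EHP = 5000 * (1 + 50/100)
= 5000 * (1 + 0.5)
= 5000 * 1.5
= 7500.0

7500.0 EHP


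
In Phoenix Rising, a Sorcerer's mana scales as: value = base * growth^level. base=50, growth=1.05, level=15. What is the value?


value = base * growth^level
= 50 * 1.05^15
= 50 * 2.078928
= 103.95

103.95 mana


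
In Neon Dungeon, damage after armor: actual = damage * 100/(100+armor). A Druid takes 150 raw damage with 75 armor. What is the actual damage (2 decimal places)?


actual = 150 * 100 / (100 + 75)
= 150 * 100 / 175
= 15000 / 175
= 85.71

85.71 damage


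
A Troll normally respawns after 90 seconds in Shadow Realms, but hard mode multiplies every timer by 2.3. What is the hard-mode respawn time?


Respawn time = base * multiplier
= 90 * 2.3
= 207.0 seconds

207.0 seconds


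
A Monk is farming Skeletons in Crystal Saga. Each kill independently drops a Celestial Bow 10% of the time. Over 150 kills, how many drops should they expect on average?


Expected drops = kills * (drop_rate / 100)
= 150 * (10 / 100)
= 150 * 0.1
= 15.0

15.0 drops


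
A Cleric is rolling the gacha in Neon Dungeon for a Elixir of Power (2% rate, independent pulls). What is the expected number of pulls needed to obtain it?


Expected pulls for a geometric distribution = 1/p = 100 / rate%
= 100 / 2
= 50.0

50.0 pulls


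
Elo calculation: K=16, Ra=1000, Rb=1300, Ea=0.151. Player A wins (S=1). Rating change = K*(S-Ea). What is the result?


Elo update: delta = K * (S - Ea), where S = 1 (wins)
S - Ea = 1 - 0.151 = 0.849
Rating change = 16 * 0.849
= 13.58

13.58 rating points


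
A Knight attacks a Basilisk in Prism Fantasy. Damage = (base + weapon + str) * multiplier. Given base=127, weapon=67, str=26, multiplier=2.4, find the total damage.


Sum base + weapon + str = 127 + 67 + 26 = 220
Multiply by 2.4:
220 * 2.4 = 528.0

528.0 damage


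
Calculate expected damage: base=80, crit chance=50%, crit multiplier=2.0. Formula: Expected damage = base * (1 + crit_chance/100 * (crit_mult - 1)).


E[dmg] = base * (1 + crit_chance * (crit_mult - 1))
cc as decimal = 50/100 = 0.5
cm - 1 = 2.0 - 1 = 1.0
Bonus factor = 0.5 * 1.0 = 0.5
Total multiplier = 1 + 0.5 = 1.5
Expected damage = 80 * 1.5 = 120.00

120.00 damage


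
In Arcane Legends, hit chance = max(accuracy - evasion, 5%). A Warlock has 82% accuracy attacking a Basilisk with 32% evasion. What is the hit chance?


accuracy - evasion = 82 - 32 = 50
Apply floor: max(50, 5) = 50
Hit chance = 50%

50%


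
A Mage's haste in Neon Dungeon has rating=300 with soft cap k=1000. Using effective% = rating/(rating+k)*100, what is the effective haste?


effective% = rating / (rating + k) * 100
= 300 / (300 + 1000) * 100
= 300 / 1300 * 100
= 0.230769 * 100
= 23.08%

23.08%


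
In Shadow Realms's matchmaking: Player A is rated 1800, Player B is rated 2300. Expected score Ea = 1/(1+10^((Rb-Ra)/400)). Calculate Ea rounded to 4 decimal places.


Elo expected score: Ea = 1/(1 + 10^((Rb-Ra)/400))
Rb - Ra = 2300 - 1800 = 500
(Rb-Ra)/400 = 500/400 = 1.25
10^1.25 = 17.782794
Ea = 1/(1 + 17.782794) = 1/18.782794 = 0.0532

0.0532


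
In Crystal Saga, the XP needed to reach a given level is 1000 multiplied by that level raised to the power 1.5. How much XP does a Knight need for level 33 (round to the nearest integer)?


XP = 1000 * level^1.5
Substitute level = 33:
XP = 1000 * 33^1.5
= 1000 * 189.5706
= 189571

189571 XP


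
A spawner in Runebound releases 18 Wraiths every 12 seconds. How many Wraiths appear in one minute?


Spawns per minute = count * (60 / interval)
= 18 * (60 / 12)
= 18 * 5.0
= 90.0

90.0 per minute


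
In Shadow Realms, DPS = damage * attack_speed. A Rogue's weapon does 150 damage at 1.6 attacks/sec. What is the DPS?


DPS = damage * attack_speed
= 150 * 1.6
= 240.0

240.0 DPS


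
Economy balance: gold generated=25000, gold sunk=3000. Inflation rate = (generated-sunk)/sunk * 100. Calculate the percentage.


Net gold = 25000 - 3000 = 22000
Inflation rate = net / sunk * 100 = 22000 / 3000 * 100
= 7.333333 * 100
= 733.33%

733.33%


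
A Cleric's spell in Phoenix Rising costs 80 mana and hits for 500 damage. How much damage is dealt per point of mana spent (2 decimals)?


Efficiency = damage / mana
= 500 / 80
= 6.25

6.25 dmg/mana


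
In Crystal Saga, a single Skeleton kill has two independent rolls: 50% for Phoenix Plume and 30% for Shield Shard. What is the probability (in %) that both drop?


For independent events, P(both) = P(A) * P(B)
= 50% * 30%
= 1500 / 100 %
= 15.0%

15.0%


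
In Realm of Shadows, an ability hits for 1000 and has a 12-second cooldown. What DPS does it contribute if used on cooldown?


DPS = damage / cooldown
= 1000 / 12
= 83.33

83.33 DPS


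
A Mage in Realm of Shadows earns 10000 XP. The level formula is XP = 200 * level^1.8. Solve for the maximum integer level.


XP = 200 * level^1.8, so level = (XP / 200)^(1/1.8)
= (10000 / 200)^(1/1.8)
= 50.0^0.5556
= 8.7876
Floor: level = 8

level 8


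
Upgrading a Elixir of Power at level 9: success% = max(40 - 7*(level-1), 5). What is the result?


raw_rate = 40 - 7 * (9 - 1)
= 40 - 7 * 8
= 40 - 56
= -16
Apply floor: max(-16, 5) = 5%

5%


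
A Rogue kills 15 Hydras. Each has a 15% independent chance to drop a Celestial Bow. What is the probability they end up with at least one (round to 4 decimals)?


P(at least one) = 1 - P(none) = 1 - (1-p)^n
p = 15/100 = 0.15
1 - p = 0.85
(1 - p)^15 = 0.85^15 = 0.087354
P(at least one) = 1 - 0.087354 = 0.9126

0.9126


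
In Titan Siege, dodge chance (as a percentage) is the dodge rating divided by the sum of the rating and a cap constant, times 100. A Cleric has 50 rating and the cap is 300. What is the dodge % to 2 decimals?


dodge% = 50 / (50 + 300) * 100
= 50 / 350 * 100
= 0.142857 * 100
= 14.29%

14.29%


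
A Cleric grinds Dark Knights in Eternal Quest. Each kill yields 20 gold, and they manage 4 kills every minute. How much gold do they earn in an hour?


Gold per minute = 20 * 4 = 80
Gold per hour = 80 * 60 = 4800

4800 gold/hour


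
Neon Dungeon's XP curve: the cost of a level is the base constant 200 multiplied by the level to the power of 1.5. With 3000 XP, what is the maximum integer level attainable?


XP = 200 * level^1.5, so level = (XP / 200)^(1/1.5)
= (3000 / 200)^(1/1.5)
= 15.0^0.6667
= 6.0822
Floor: level = 6

level 6


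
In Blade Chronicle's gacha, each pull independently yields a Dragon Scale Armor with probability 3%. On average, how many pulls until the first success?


Expected pulls for a geometric distribution = 1/p = 100 / rate%
= 100 / 3
= 33.33

33.33 pulls


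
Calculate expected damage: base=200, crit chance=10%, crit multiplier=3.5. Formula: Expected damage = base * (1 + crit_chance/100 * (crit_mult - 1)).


E[dmg] = base * (1 + crit_chance * (crit_mult - 1))
cc as decimal = 10/100 = 0.1
cm - 1 = 3.5 - 1 = 2.5
Bonus factor = 0.1 * 2.5 = 0.25
Total multiplier = 1 + 0.25 = 1.25
Expected damage = 200 * 1.25 = 250.00

250.00 damage


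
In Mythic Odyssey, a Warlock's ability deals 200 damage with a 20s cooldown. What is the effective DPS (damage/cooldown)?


DPS = damage / cooldown
= 200 / 20
= 10.00

10.00 DPS


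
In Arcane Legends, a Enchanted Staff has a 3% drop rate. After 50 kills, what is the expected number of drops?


Expected drops = kills * (drop_rate / 100)
= 50 * (3 / 100)
= 50 * 0.03
= 1.5

1.5 drops


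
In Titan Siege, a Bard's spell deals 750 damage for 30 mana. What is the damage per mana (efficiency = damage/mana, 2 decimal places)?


Efficiency = damage / mana
= 750 / 30
= 25.00

25.00 dmg/mana


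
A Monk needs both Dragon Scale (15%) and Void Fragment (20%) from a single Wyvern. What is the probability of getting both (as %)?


For independent events, P(both) = P(A) * P(B)
= 15% * 20%
= 300 / 100 %
= 3.0%

3.0%


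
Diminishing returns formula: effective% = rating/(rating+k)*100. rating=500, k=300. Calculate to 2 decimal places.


effective% = rating / (rating + k) * 100
= 500 / (500 + 300) * 100
= 500 / 800 * 100
= 0.625 * 100
= 62.50%

62.50%
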